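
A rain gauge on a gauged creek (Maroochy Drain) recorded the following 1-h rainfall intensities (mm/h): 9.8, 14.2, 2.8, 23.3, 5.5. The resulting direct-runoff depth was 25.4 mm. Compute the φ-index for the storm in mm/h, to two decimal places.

Only the 3 blocks with intensity above φ contribute runoff: 9.8, 14.2, 23.3 mm/h.
Σ(I−φ)·Δt = d  ⇒  (9.8+14.2+23.3 − 3φ)·1 = 25.4
φ = (47.30 − 25.4/1) / 3 = 7.30 mm/h.

φ ≈ 7.30 mm/h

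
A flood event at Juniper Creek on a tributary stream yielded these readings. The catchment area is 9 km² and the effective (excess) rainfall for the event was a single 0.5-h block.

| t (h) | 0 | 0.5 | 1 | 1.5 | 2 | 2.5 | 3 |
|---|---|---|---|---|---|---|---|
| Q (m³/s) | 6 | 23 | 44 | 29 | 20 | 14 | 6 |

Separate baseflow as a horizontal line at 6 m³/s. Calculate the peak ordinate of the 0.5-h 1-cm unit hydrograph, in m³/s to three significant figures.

Direct runoff: 0.0, 17.0, 38.0, 23.0, 14.0, 8.0, 0.0 m³/s; ΣQ_DR = 100.0 m³/s, peak = 38.0 m³/s.
Runoff depth d = ΣQ_DR·Δt / A = 100.0 × 1800 / (9 km²) = 20.00 mm.
The 1-cm UH is the DRH scaled by (10 mm)/d, so U_p = 38.0 × 10/20.00 = 19.0 m³/s.

U_p ≈ 19.0 m³/s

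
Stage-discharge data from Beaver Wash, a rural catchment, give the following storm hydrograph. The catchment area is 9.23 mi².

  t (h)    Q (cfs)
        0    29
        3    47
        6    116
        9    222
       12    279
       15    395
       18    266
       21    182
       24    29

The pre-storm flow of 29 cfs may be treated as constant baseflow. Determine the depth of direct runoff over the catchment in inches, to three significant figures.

Direct runoff: 0.0, 18.0, 87.0, 193.0, 250.0, 366.0, 237.0, 153.0, 0.0 cfs; ΣQ_DR = 1304 cfs.
V = ΣQ_DR · Δt = 1304 × 10800 s = 1.408 × 10^7 ft³.
Over A = 9.23 mi², depth = V / A = 0.657 in.

d ≈ 0.657 in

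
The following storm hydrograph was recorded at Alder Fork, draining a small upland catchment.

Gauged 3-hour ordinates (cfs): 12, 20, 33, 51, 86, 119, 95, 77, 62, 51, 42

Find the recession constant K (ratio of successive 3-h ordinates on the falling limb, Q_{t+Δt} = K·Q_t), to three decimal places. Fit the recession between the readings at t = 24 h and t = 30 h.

Using the recession-limb readings at t = 24 h and t = 30 h: Q falls from 62 to 42 cfs over 2 intervals.
K = (Q₂/Q₁)^(1/2) = (42/62)^(1/2) = 0.823.

K ≈ 0.823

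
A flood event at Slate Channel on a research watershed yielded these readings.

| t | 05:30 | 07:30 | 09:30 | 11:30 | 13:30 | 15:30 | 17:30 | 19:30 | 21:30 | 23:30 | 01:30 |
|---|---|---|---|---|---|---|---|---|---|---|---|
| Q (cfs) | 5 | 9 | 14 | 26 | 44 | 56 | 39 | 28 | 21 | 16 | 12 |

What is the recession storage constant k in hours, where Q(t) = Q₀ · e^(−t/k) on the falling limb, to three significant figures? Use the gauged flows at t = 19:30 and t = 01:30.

k ≈ 7.08 h

On the falling limb, Q drops from 28 to 12 cfs between t = 19:30 and t = 01:30 (Δt = 6 h).
k = −Δt / ln(Q₂/Q₁) = −6 / ln(12/28) = 7.08 h.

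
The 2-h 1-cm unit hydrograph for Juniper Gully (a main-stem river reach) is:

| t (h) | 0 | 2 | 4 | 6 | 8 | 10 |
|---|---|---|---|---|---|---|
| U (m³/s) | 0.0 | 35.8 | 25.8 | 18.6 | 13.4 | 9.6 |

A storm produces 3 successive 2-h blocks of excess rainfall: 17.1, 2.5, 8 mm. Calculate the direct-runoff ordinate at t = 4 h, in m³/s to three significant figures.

By discrete convolution, Q_j = Σ (P_i / 10 mm) · U_{j−i}.
At t = 4 h (j=2): Q = (17.1/10)·25.8 + (2.5/10)·35.8 + (8/10)·0.0 = 53.1 m³/s.

Q ≈ 53.1 m³/s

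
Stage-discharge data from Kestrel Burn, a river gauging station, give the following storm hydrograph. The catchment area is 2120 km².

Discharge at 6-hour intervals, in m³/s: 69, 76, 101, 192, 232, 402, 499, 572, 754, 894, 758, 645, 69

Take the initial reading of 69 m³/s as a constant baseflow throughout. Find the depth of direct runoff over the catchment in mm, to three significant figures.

Direct runoff: 0.0, 7.0, 32.0, 123.0, 163.0, 333.0, 430.0, 503.0, 685.0, 825.0, 689.0, 576.0, 0.0 m³/s; ΣQ_DR = 4366 m³/s.
V = ΣQ_DR · Δt = 4366 × 21600 s = 9.431 × 10^7 m³.
Over A = 2120 km², depth = V / A = 44.5 mm.

d ≈ 44.5 mm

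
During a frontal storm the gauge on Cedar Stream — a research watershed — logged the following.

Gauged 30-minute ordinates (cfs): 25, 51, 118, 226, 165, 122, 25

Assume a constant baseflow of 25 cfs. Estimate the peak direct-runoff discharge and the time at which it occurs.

Subtracting baseflow gives direct-runoff ordinates: 0.0, 26.0, 93.0, 201.0, 140.0, 97.0, 0.0 cfs.
The maximum is 201.0 cfs, occurring at the reading for t = 1.5 h.

Q_p = 201.0 cfs at t = 1.5 h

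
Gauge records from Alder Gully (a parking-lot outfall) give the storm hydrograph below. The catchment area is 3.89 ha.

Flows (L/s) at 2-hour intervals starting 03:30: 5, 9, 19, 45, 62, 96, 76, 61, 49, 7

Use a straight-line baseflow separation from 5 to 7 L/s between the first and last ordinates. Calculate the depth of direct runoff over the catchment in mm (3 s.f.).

d ≈ 68.3 mm

Direct runoff: 0.00, 3.78, 13.56, 39.33, 56.11, 89.89, 69.67, 54.44, 42.22, 0.00 L/s; ΣQ_DR = 369.0 L/s.
V = ΣQ_DR · Δt = 369.0 × 7200 s = 2.657 × 10^6 L.
Over A = 3.89 ha, depth = V / A = 68.3 mm.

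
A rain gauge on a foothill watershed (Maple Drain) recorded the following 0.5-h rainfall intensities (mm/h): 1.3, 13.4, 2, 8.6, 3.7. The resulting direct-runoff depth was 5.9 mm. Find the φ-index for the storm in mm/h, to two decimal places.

Only the 2 blocks with intensity above φ contribute runoff: 13.4, 8.6 mm/h.
Σ(I−φ)·Δt = d  ⇒  (13.4+8.6 − 2φ)·0.5 = 5.9
φ = (22.00 − 5.9/0.5) / 2 = 5.10 mm/h.

φ ≈ 5.10 mm/h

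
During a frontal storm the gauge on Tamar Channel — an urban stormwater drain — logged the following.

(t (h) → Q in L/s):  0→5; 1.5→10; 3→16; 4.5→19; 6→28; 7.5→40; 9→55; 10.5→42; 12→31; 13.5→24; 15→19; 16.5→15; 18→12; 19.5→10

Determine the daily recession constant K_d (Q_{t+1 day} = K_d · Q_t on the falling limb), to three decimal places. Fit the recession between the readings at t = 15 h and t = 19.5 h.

Between t = 15 h and t = 19.5 h the flow falls from 19 to 10 L/s over 3×1.5 h = 4.5 h.
Per-interval ratio K = (10/19)^(1/3) = 0.8074; K_d = K^(24/1.5) = 0.033.

K_d ≈ 0.033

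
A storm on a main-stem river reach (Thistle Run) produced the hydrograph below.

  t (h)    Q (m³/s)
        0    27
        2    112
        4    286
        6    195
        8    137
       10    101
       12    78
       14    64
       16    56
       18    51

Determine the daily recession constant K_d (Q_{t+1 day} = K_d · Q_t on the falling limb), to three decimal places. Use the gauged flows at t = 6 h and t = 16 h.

Between t = 6 h and t = 16 h the flow falls from 195 to 56 m³/s over 5×2 h = 10 h.
Per-interval ratio K = (56/195)^(1/5) = 0.7792; K_d = K^(24/2) = 0.050.

K_d ≈ 0.050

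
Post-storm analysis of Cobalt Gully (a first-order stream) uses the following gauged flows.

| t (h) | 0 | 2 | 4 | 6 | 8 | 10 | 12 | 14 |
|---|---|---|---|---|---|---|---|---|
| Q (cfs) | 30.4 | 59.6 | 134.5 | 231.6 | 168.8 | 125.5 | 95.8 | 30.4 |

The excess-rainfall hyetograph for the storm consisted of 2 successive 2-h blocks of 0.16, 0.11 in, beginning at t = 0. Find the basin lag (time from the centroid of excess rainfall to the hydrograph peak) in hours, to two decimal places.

Centroid of excess rainfall: t_c = Σ P_i·t̄_i / ΣP_i = 1.8148 h (block centres at 1, 3 h).
Hydrograph peak occurs at t = 6 h, so basin lag t_L = 6 − 1.8148 = 4.19 h.

t_L ≈ 4.19 h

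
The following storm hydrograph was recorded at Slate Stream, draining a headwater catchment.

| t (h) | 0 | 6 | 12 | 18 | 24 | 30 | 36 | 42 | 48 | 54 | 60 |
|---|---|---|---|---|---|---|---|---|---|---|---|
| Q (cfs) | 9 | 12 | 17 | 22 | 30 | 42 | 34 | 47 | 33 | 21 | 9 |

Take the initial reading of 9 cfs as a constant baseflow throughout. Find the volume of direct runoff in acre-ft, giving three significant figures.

Direct-runoff ordinates (Q − Q_b): 0.0, 3.0, 8.0, 13.0, 21.0, 33.0, 25.0, 38.0, 24.0, 12.0, 0.0 cfs.
ΣQ_DR = 177.0 cfs.
With Δt = 6 h = 21600 s, V = ΣQ_DR · Δt = 177.0 × 21600 = 3.82 × 10^6 ft³ = 87.8 acre-ft.

V ≈ 87.8 acre-ft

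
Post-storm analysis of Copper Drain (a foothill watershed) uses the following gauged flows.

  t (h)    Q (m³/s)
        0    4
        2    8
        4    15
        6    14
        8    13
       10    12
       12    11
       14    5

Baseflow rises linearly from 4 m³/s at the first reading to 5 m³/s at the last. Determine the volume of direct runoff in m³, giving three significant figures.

V ≈ 3.31 × 10^5 m³

Direct-runoff ordinates (Q − Q_b): 0.00, 3.86, 10.71, 9.57, 8.43, 7.29, 6.14, 0.00 m³/s.
ΣQ_DR = 46.00 m³/s.
With Δt = 2 h = 7200 s, V = ΣQ_DR · Δt = 46.00 × 7200 = 3.31 × 10^5 m³.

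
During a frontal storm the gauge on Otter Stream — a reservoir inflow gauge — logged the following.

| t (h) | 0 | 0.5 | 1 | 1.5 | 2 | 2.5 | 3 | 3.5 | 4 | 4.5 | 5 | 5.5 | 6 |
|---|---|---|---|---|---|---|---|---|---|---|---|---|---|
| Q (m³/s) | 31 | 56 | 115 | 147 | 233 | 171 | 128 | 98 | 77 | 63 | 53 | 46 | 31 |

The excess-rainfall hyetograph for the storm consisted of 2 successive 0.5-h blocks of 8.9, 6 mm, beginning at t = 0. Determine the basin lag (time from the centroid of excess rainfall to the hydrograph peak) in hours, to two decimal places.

Centroid of excess rainfall: t_c = Σ P_i·t̄_i / ΣP_i = 0.4513 h (block centres at 0.25, 0.75 h).
Hydrograph peak occurs at t = 2 h, so basin lag t_L = 2 − 0.4513 = 1.55 h.

t_L ≈ 1.55 h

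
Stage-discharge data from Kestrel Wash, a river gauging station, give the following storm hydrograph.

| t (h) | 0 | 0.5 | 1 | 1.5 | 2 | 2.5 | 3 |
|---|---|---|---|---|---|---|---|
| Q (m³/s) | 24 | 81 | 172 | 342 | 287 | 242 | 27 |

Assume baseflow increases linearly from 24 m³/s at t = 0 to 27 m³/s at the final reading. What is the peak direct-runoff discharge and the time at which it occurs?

Q_p = 316.50 m³/s at t = 1.5 h

Subtracting baseflow gives direct-runoff ordinates: 0.00, 56.50, 147.00, 316.50, 261.00, 215.50, 0.00 m³/s.
The maximum is 316.50 m³/s, occurring at the reading for t = 1.5 h.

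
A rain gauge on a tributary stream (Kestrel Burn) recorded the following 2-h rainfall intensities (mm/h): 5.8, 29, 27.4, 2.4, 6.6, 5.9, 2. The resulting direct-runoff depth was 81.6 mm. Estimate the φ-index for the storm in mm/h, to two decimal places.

φ ≈ 7.80 mm/h

Only the 2 blocks with intensity above φ contribute runoff: 29, 27.4 mm/h.
Σ(I−φ)·Δt = d  ⇒  (29+27.4 − 2φ)·2 = 81.6
φ = (56.40 − 81.6/2) / 2 = 7.80 mm/h.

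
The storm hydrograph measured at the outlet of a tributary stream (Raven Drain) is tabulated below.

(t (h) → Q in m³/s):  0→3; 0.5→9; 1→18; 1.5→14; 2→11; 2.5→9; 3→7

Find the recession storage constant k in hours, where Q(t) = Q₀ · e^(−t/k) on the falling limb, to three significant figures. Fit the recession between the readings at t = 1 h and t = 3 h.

k ≈ 2.12 h

On the falling limb, Q drops from 18 to 7 m³/s between t = 1 h and t = 3 h (Δt = 2 h).
k = −Δt / ln(Q₂/Q₁) = −2 / ln(7/18) = 2.12 h.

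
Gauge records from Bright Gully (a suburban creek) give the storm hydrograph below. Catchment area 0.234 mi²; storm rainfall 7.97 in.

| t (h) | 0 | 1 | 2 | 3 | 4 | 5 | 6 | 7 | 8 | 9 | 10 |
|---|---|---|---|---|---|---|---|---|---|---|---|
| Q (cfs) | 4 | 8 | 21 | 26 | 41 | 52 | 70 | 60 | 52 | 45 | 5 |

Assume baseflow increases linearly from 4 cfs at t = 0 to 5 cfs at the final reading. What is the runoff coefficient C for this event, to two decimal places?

C ≈ 0.28

ΣQ_DR = 334.5 cfs; V = ΣQ_DR·Δt = 1.204 × 10^6 ft³.
Runoff depth d = V / A = 2.215 in.
C = d / P = 2.215 / 7.97 = 0.28.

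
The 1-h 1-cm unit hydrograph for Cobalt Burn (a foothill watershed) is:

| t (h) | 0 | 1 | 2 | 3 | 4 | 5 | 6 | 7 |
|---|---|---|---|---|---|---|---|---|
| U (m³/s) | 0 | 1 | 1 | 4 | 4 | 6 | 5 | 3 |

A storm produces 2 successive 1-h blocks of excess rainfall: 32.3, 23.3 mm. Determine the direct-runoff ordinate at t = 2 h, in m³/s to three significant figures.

Q ≈ 5.56 m³/s

By discrete convolution, Q_j = Σ (P_i / 10 mm) · U_{j−i}.
At t = 2 h (j=2): Q = (32.3/10)·1 + (23.3/10)·1 = 5.56 m³/s.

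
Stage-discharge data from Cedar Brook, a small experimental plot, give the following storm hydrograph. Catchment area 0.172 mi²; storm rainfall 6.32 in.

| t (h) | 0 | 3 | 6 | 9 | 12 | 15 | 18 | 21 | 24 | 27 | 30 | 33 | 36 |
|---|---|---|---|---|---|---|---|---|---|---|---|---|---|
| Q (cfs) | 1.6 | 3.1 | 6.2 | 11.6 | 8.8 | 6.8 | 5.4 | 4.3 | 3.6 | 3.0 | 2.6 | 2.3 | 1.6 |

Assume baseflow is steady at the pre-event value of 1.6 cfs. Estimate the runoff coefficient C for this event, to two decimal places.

C ≈ 0.17

ΣQ_DR = 40.10 cfs; V = ΣQ_DR·Δt = 4.331 × 10^5 ft³.
Runoff depth d = V / A = 1.084 in.
C = d / P = 1.084 / 6.32 = 0.17.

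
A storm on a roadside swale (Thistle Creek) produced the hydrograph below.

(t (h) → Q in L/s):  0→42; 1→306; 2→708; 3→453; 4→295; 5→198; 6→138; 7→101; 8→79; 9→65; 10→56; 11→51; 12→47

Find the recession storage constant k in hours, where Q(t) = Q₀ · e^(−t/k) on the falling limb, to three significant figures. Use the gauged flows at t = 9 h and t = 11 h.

k ≈ 8.25 h

On the falling limb, Q drops from 65 to 51 L/s between t = 9 h and t = 11 h (Δt = 2 h).
k = −Δt / ln(Q₂/Q₁) = −2 / ln(51/65) = 8.25 h.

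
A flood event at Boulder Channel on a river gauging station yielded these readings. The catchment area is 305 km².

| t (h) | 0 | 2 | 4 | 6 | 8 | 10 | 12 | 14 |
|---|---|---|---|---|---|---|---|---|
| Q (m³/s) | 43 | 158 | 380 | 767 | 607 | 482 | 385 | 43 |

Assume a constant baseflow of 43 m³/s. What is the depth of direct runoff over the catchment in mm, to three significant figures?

d ≈ 59.5 mm

Direct runoff: 0.0, 115.0, 337.0, 724.0, 564.0, 439.0, 342.0, 0.0 m³/s; ΣQ_DR = 2521 m³/s.
V = ΣQ_DR · Δt = 2521 × 7200 s = 1.815 × 10^7 m³.
Over A = 305 km², depth = V / A = 59.5 mm.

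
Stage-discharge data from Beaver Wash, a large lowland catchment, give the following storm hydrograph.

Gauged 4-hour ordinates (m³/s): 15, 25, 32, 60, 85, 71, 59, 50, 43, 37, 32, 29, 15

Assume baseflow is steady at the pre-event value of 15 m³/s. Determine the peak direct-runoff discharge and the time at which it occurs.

Q_p = 70.0 m³/s at t = 16 h

Subtracting baseflow gives direct-runoff ordinates: 0.0, 10.0, 17.0, 45.0, 70.0, 56.0, 44.0, 35.0, 28.0, 22.0, 17.0, 14.0, 0.0 m³/s.
The maximum is 70.0 m³/s, occurring at the reading for t = 16 h.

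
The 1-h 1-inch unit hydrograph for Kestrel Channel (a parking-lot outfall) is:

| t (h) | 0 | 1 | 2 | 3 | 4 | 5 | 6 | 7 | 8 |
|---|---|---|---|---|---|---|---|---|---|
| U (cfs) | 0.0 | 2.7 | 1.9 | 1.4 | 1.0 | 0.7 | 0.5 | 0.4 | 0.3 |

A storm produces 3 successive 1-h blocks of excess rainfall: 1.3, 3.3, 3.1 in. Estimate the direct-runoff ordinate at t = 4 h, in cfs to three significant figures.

By discrete convolution, Q_j = Σ (P_i / 1 in) · U_{j−i}.
At t = 4 h (j=4): Q = (1.3/1)·1.0 + (3.3/1)·1.4 + (3.1/1)·1.9 = 11.8 cfs.

Q ≈ 11.8 cfs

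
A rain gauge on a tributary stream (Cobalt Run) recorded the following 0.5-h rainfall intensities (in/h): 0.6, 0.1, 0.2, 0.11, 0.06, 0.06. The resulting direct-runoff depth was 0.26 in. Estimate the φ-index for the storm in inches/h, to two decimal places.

φ ≈ 0.14 in/h

Only the 2 blocks with intensity above φ contribute runoff: 0.6, 0.2 in/h.
Σ(I−φ)·Δt = d  ⇒  (0.6+0.2 − 2φ)·0.5 = 0.26
φ = (0.8000 − 0.26/0.5) / 2 = 0.14 in/h.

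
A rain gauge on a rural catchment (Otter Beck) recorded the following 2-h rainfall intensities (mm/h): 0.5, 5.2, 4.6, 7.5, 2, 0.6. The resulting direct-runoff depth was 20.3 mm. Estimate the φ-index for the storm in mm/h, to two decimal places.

Only the 3 blocks with intensity above φ contribute runoff: 5.2, 4.6, 7.5 mm/h.
Σ(I−φ)·Δt = d  ⇒  (5.2+4.6+7.5 − 3φ)·2 = 20.3
φ = (17.30 − 20.3/2) / 3 = 2.38 mm/h.

φ ≈ 2.38 mm/h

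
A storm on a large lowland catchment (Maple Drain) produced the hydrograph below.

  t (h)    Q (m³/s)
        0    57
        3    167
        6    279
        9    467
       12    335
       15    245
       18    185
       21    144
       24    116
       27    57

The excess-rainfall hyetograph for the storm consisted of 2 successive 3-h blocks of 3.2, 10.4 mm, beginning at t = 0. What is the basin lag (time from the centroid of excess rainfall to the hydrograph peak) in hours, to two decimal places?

t_L ≈ 5.21 h

Centroid of excess rainfall: t_c = Σ P_i·t̄_i / ΣP_i = 3.7941 h (block centres at 1.5, 4.5 h).
Hydrograph peak occurs at t = 9 h, so basin lag t_L = 9 − 3.7941 = 5.21 h.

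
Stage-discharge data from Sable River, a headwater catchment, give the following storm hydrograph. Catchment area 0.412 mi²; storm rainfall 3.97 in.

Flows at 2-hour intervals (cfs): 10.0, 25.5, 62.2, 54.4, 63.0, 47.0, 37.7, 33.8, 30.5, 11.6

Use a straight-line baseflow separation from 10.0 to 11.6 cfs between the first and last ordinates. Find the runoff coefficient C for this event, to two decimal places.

C ≈ 0.51

ΣQ_DR = 267.7 cfs; V = ΣQ_DR·Δt = 1.927 × 10^6 ft³.
Runoff depth d = V / A = 2.014 in.
C = d / P = 2.014 / 3.97 = 0.51.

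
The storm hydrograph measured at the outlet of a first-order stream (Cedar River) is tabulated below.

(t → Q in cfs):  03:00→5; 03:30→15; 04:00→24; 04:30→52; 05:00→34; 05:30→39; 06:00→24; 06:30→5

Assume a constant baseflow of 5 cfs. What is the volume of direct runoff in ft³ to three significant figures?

Direct-runoff ordinates (Q − Q_b): 0.0, 10.0, 19.0, 47.0, 29.0, 34.0, 19.0, 0.0 cfs.
ΣQ_DR = 158.0 cfs.
With Δt = 0.5 h = 1800 s, V = ΣQ_DR · Δt = 158.0 × 1800 = 2.84 × 10^5 ft³.

V ≈ 2.84 × 10^5 ft³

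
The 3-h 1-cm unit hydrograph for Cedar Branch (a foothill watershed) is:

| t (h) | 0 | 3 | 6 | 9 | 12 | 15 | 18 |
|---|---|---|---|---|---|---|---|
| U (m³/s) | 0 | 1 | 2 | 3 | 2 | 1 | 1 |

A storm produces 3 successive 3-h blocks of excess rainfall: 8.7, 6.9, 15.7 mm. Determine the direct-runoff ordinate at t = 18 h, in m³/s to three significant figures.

By discrete convolution, Q_j = Σ (P_i / 10 mm) · U_{j−i}.
At t = 18 h (j=6): Q = (8.7/10)·1 + (6.9/10)·1 + (15.7/10)·2 = 4.70 m³/s.

Q ≈ 4.70 m³/s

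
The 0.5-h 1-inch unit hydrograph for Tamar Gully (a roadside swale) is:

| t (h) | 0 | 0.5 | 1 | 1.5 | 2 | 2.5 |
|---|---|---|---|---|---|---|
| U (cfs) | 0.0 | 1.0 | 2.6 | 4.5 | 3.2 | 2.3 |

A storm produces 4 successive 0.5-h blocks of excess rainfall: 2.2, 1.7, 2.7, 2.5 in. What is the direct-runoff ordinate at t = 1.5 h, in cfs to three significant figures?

By discrete convolution, Q_j = Σ (P_i / 1 in) · U_{j−i}.
At t = 1.5 h (j=3): Q = (2.2/1)·4.5 + (1.7/1)·2.6 + (2.7/1)·1.0 + (2.5/1)·0.0 = 17.0 cfs.

Q ≈ 17.0 cfs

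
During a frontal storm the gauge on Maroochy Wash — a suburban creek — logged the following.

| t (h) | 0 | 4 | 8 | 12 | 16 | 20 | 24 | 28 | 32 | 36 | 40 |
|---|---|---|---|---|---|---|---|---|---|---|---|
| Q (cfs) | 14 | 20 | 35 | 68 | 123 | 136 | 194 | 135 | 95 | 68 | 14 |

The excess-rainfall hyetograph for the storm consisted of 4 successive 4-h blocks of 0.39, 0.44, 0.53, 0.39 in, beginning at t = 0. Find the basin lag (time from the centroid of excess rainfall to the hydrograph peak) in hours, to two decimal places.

Centroid of excess rainfall: t_c = Σ P_i·t̄_i / ΣP_i = 8.1029 h (block centres at 2, 6, 10, 14 h).
Hydrograph peak occurs at t = 24 h, so basin lag t_L = 24 − 8.1029 = 15.90 h.

t_L ≈ 15.90 h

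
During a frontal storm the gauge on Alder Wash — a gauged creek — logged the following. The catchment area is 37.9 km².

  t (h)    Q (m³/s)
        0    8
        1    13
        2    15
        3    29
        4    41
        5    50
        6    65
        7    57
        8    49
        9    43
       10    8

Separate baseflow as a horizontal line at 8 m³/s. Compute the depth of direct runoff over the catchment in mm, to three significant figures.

Direct runoff: 0.0, 5.0, 7.0, 21.0, 33.0, 42.0, 57.0, 49.0, 41.0, 35.0, 0.0 m³/s; ΣQ_DR = 290.0 m³/s.
V = ΣQ_DR · Δt = 290.0 × 3600 s = 1.044 × 10^6 m³.
Over A = 37.9 km², depth = V / A = 27.5 mm.

d ≈ 27.5 mm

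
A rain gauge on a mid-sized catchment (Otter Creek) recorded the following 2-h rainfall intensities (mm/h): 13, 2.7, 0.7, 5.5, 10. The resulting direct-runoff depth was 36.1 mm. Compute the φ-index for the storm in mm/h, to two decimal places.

Only the 3 blocks with intensity above φ contribute runoff: 13, 5.5, 10 mm/h.
Σ(I−φ)·Δt = d  ⇒  (13+5.5+10 − 3φ)·2 = 36.1
φ = (28.50 − 36.1/2) / 3 = 3.48 mm/h.

φ ≈ 3.48 mm/h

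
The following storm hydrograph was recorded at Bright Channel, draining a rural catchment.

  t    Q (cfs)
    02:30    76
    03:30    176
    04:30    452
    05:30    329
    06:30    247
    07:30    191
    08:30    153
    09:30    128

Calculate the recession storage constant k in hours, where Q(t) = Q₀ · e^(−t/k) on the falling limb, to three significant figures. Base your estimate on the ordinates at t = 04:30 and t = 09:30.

k ≈ 3.96 h

On the falling limb, Q drops from 452 to 128 cfs between t = 04:30 and t = 09:30 (Δt = 5 h).
k = −Δt / ln(Q₂/Q₁) = −5 / ln(128/452) = 3.96 h.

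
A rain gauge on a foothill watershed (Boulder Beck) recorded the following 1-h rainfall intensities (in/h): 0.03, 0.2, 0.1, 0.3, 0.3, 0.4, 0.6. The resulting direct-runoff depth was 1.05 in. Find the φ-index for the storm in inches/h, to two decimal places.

φ ≈ 0.15 in/h

Only the 5 blocks with intensity above φ contribute runoff: 0.2, 0.3, 0.3, 0.4, 0.6 in/h.
Σ(I−φ)·Δt = d  ⇒  (0.2+0.3+0.3+0.4+0.6 − 5φ)·1 = 1.05
φ = (1.800 − 1.05/1) / 5 = 0.15 in/h.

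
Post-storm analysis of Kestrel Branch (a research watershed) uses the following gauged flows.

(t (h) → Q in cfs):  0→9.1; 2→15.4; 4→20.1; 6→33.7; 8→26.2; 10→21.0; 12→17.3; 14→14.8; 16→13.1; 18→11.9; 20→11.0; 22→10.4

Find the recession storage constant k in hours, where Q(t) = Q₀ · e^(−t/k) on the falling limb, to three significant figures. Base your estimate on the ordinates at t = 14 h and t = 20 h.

k ≈ 20.2 h

On the falling limb, Q drops from 14.8 to 11.0 cfs between t = 14 h and t = 20 h (Δt = 6 h).
k = −Δt / ln(Q₂/Q₁) = −6 / ln(11.0/14.8) = 20.2 h.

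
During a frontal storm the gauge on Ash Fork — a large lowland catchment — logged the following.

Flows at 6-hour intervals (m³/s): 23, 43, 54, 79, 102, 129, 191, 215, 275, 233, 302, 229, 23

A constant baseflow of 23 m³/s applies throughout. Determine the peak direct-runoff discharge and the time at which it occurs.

Subtracting baseflow gives direct-runoff ordinates: 0.0, 20.0, 31.0, 56.0, 79.0, 106.0, 168.0, 192.0, 252.0, 210.0, 279.0, 206.0, 0.0 m³/s.
The maximum is 279.0 m³/s, occurring at the reading for t = 60 h.

Q_p = 279.0 m³/s at t = 60 h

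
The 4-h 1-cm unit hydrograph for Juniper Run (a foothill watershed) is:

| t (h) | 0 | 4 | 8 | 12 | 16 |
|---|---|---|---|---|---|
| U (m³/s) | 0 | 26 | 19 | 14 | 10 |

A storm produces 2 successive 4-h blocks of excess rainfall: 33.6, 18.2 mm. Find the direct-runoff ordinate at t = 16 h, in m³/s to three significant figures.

By discrete convolution, Q_j = Σ (P_i / 10 mm) · U_{j−i}.
At t = 16 h (j=4): Q = (33.6/10)·10 + (18.2/10)·14 = 59.1 m³/s.

Q ≈ 59.1 m³/s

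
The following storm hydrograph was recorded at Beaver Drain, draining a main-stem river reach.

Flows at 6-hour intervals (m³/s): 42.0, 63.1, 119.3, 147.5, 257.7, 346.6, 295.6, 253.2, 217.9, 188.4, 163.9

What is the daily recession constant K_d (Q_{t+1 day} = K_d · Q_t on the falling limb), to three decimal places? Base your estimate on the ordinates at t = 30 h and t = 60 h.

K_d ≈ 0.549

Between t = 30 h and t = 60 h the flow falls from 346.6 to 163.9 m³/s over 5×6 h = 30 h.
Per-interval ratio K = (163.9/346.6)^(1/5) = 0.8609; K_d = K^(24/6) = 0.549.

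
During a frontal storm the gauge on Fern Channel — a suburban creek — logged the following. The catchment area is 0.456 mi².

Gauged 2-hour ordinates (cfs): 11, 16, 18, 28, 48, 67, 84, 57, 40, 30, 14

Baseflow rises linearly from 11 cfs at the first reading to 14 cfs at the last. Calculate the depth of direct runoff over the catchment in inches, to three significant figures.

Direct runoff: 0.00, 4.70, 6.40, 16.10, 35.80, 54.50, 71.20, 43.90, 26.60, 16.30, 0.00 cfs; ΣQ_DR = 275.5 cfs.
V = ΣQ_DR · Δt = 275.5 × 7200 s = 1.984 × 10^6 ft³.
Over A = 0.456 mi², depth = V / A = 1.87 in.

d ≈ 1.87 in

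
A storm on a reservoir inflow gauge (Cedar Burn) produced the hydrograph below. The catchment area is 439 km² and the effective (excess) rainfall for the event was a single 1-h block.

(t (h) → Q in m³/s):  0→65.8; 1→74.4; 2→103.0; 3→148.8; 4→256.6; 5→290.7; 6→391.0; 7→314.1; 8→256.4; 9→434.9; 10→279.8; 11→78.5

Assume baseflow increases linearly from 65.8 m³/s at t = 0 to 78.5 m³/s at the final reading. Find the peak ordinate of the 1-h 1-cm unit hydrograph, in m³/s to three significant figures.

U_p ≈ 239 m³/s

Direct runoff: 0.00, 7.45, 34.89, 79.54, 186.18, 219.13, 318.27, 240.22, 181.36, 358.71, 202.45, 0.00 m³/s; ΣQ_DR = 1828 m³/s, peak = 358.71 m³/s.
Runoff depth d = ΣQ_DR·Δt / A = 1828 × 3600 / (439 km²) = 14.99 mm.
The 1-cm UH is the DRH scaled by (10 mm)/d, so U_p = 358.71 × 10/14.99 = 239 m³/s.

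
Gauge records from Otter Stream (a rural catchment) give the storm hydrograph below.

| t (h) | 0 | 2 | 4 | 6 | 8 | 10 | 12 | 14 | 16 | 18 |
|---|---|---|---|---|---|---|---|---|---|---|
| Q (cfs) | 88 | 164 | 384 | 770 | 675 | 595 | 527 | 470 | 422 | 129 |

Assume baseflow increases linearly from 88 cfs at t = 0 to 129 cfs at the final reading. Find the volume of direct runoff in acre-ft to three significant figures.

V ≈ 519 acre-ft

Direct-runoff ordinates (Q − Q_b): 0.00, 71.44, 286.89, 668.33, 568.78, 484.22, 411.67, 350.11, 297.56, 0.00 cfs.
ΣQ_DR = 3139 cfs.
With Δt = 2 h = 7200 s, V = ΣQ_DR · Δt = 3139 × 7200 = 2.26 × 10^7 ft³ = 519 acre-ft.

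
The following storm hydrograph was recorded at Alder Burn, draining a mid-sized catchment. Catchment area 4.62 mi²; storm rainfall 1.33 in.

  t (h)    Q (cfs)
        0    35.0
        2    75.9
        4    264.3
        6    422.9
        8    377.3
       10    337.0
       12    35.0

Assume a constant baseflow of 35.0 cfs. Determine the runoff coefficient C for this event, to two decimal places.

C ≈ 0.66

ΣQ_DR = 1302 cfs; V = ΣQ_DR·Δt = 9.377 × 10^6 ft³.
Runoff depth d = V / A = 0.8737 in.
C = d / P = 0.8737 / 1.33 = 0.66.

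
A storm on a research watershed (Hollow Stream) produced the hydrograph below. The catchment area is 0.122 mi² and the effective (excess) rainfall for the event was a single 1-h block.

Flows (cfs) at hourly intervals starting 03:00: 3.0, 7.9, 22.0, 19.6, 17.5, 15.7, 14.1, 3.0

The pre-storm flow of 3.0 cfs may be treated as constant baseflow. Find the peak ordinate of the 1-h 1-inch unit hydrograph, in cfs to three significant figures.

U_p ≈ 19.0 cfs

Direct runoff: 0.0, 4.9, 19.0, 16.6, 14.5, 12.7, 11.1, 0.0 cfs; ΣQ_DR = 78.80 cfs, peak = 19.0 cfs.
Runoff depth d = ΣQ_DR·Δt / A = 78.80 × 3600 / (0.122 mi²) = 1.001 in.
The 1-inch UH is the DRH scaled by (1 in)/d, so U_p = 19.0 × 1/1.001 = 19.0 cfs.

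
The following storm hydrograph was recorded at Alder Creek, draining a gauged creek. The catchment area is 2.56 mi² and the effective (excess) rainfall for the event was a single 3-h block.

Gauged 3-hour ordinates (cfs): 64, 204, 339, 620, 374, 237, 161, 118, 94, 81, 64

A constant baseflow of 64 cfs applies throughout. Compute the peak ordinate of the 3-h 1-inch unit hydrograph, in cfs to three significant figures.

U_p ≈ 185 cfs

Direct runoff: 0.0, 140.0, 275.0, 556.0, 310.0, 173.0, 97.0, 54.0, 30.0, 17.0, 0.0 cfs; ΣQ_DR = 1652 cfs, peak = 556.0 cfs.
Runoff depth d = ΣQ_DR·Δt / A = 1652 × 10800 / (2.56 mi²) = 3.000 in.
The 1-inch UH is the DRH scaled by (1 in)/d, so U_p = 556.0 × 1/3.000 = 185 cfs.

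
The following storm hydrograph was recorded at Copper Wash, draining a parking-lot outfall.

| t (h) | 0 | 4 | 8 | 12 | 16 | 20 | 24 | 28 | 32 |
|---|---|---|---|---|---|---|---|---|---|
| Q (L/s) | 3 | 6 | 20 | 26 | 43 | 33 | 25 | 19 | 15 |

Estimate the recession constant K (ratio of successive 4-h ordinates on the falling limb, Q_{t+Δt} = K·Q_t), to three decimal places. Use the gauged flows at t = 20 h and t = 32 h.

K ≈ 0.769

Using the recession-limb readings at t = 20 h and t = 32 h: Q falls from 33 to 15 L/s over 3 intervals.
K = (Q₂/Q₁)^(1/3) = (15/33)^(1/3) = 0.769.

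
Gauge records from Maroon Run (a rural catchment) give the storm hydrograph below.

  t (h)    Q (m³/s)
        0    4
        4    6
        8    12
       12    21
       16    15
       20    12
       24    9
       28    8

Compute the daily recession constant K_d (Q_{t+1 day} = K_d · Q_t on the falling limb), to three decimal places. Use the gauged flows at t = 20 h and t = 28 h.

K_d ≈ 0.296

Between t = 20 h and t = 28 h the flow falls from 12 to 8 m³/s over 2×4 h = 8 h.
Per-interval ratio K = (8/12)^(1/2) = 0.8165; K_d = K^(24/4) = 0.296.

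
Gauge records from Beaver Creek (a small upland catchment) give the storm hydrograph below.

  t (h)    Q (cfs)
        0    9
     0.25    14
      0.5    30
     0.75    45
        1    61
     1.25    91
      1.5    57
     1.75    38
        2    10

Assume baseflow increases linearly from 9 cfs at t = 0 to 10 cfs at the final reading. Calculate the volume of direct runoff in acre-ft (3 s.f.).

V ≈ 5.57 acre-ft

Direct-runoff ordinates (Q − Q_b): 0.00, 4.88, 20.75, 35.62, 51.50, 81.38, 47.25, 28.12, 0.00 cfs.
ΣQ_DR = 269.5 cfs.
With Δt = 0.25 h = 900 s, V = ΣQ_DR · Δt = 269.5 × 900 = 2.43 × 10^5 ft³ = 5.57 acre-ft.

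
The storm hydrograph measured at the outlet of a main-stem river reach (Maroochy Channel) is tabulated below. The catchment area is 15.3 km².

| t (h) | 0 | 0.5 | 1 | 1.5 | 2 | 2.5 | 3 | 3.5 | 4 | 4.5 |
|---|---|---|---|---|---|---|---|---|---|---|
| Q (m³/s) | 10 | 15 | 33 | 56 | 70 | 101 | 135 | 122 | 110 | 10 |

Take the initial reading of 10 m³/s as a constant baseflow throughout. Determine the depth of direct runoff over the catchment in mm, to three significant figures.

Direct runoff: 0.0, 5.0, 23.0, 46.0, 60.0, 91.0, 125.0, 112.0, 100.0, 0.0 m³/s; ΣQ_DR = 562.0 m³/s.
V = ΣQ_DR · Δt = 562.0 × 1800 s = 1.012 × 10^6 m³.
Over A = 15.3 km², depth = V / A = 66.1 mm.

d ≈ 66.1 mm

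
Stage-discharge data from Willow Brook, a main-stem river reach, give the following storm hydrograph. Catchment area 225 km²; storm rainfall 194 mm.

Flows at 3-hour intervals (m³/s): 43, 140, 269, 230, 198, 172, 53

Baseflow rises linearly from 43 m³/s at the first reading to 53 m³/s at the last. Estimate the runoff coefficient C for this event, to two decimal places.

C ≈ 0.19

ΣQ_DR = 769.0 m³/s; V = ΣQ_DR·Δt = 8.305 × 10^6 m³.
Runoff depth d = V / A = 36.91 mm.
C = d / P = 36.91 / 194 = 0.19.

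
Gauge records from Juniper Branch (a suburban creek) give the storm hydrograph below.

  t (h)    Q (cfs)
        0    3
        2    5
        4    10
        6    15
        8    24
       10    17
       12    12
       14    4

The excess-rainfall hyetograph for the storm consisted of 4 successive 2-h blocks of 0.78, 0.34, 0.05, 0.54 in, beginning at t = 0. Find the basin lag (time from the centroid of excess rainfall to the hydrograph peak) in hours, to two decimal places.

Centroid of excess rainfall: t_c = Σ P_i·t̄_i / ΣP_i = 3.4094 h (block centres at 1, 3, 5, 7 h).
Hydrograph peak occurs at t = 8 h, so basin lag t_L = 8 − 3.4094 = 4.59 h.

t_L ≈ 4.59 h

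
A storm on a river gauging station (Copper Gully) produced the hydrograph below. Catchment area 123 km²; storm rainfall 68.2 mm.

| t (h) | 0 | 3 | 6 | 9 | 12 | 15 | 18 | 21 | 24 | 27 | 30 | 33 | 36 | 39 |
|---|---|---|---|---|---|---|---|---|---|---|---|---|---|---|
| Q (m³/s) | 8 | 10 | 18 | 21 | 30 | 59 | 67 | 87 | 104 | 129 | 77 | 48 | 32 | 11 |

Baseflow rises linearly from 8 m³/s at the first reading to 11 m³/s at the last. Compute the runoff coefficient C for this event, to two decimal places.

C ≈ 0.73

ΣQ_DR = 568.0 m³/s; V = ΣQ_DR·Δt = 6.134 × 10^6 m³.
Runoff depth d = V / A = 49.87 mm.
C = d / P = 49.87 / 68.2 = 0.73.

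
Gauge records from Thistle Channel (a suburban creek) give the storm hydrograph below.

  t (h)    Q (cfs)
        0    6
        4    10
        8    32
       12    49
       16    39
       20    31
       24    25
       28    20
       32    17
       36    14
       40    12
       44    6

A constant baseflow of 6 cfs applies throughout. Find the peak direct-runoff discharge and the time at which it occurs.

Subtracting baseflow gives direct-runoff ordinates: 0.0, 4.0, 26.0, 43.0, 33.0, 25.0, 19.0, 14.0, 11.0, 8.0, 6.0, 0.0 cfs.
The maximum is 43.0 cfs, occurring at the reading for t = 12 h.

Q_p = 43.0 cfs at t = 12 h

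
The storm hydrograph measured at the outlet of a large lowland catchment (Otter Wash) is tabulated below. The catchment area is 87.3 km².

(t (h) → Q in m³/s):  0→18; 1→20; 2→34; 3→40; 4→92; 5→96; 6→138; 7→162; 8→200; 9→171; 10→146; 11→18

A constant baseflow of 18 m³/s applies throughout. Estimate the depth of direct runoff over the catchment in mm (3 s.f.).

Direct runoff: 0.0, 2.0, 16.0, 22.0, 74.0, 78.0, 120.0, 144.0, 182.0, 153.0, 128.0, 0.0 m³/s; ΣQ_DR = 919.0 m³/s.
V = ΣQ_DR · Δt = 919.0 × 3600 s = 3.308 × 10^6 m³.
Over A = 87.3 km², depth = V / A = 37.9 mm.

d ≈ 37.9 mm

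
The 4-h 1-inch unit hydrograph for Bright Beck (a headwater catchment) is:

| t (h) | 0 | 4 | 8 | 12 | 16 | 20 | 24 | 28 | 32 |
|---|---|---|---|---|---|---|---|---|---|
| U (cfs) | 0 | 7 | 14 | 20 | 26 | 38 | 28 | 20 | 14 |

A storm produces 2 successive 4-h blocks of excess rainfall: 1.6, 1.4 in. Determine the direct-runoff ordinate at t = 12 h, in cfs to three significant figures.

Q ≈ 51.6 cfs

By discrete convolution, Q_j = Σ (P_i / 1 in) · U_{j−i}.
At t = 12 h (j=3): Q = (1.6/1)·20 + (1.4/1)·14 = 51.6 cfs.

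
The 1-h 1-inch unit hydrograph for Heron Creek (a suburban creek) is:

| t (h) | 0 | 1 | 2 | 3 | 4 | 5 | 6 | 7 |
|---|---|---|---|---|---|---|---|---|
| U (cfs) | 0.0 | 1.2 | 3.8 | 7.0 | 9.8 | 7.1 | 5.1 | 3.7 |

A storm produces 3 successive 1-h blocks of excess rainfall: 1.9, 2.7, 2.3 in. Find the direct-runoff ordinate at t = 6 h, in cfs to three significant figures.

Q ≈ 51.4 cfs

By discrete convolution, Q_j = Σ (P_i / 1 in) · U_{j−i}.
At t = 6 h (j=6): Q = (1.9/1)·5.1 + (2.7/1)·7.1 + (2.3/1)·9.8 = 51.4 cfs.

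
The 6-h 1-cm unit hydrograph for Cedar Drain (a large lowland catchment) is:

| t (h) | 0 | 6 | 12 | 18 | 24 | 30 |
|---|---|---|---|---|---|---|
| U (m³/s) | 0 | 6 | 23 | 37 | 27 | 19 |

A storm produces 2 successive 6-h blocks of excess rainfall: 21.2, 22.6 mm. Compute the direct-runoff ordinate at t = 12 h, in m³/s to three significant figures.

By discrete convolution, Q_j = Σ (P_i / 10 mm) · U_{j−i}.
At t = 12 h (j=2): Q = (21.2/10)·23 + (22.6/10)·6 = 62.3 m³/s.

Q ≈ 62.3 m³/s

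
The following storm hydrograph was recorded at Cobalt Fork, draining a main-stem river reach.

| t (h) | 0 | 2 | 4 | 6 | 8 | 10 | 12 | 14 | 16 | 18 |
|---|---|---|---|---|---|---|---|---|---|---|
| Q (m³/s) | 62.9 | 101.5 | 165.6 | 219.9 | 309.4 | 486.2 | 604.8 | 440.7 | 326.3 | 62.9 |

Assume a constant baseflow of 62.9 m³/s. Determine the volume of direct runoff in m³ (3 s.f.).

Direct-runoff ordinates (Q − Q_b): 0.0, 38.6, 102.7, 157.0, 246.5, 423.3, 541.9, 377.8, 263.4, 0.0 m³/s.
ΣQ_DR = 2151 m³/s.
With Δt = 2 h = 7200 s, V = ΣQ_DR · Δt = 2151 × 7200 = 1.55 × 10^7 m³.

V ≈ 1.55 × 10^7 m³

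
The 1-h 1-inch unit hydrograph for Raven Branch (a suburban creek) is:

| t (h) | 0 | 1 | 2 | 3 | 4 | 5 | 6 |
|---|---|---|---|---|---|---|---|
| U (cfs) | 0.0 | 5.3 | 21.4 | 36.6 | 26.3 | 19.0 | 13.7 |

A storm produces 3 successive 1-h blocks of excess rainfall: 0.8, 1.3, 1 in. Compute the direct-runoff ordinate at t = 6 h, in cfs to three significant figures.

Q ≈ 62.0 cfs

By discrete convolution, Q_j = Σ (P_i / 1 in) · U_{j−i}.
At t = 6 h (j=6): Q = (0.8/1)·13.7 + (1.3/1)·19.0 + (1/1)·26.3 = 62.0 cfs.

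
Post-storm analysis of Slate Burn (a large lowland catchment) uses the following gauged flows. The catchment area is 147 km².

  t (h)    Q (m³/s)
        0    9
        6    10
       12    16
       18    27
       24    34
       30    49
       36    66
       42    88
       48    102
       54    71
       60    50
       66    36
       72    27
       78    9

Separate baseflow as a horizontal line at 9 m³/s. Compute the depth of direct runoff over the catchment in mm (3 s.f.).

d ≈ 68.8 mm

Direct runoff: 0.0, 1.0, 7.0, 18.0, 25.0, 40.0, 57.0, 79.0, 93.0, 62.0, 41.0, 27.0, 18.0, 0.0 m³/s; ΣQ_DR = 468.0 m³/s.
V = ΣQ_DR · Δt = 468.0 × 21600 s = 1.011 × 10^7 m³.
Over A = 147 km², depth = V / A = 68.8 mm.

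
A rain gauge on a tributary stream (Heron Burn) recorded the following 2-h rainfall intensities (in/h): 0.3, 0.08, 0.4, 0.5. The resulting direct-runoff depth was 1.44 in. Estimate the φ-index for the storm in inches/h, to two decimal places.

φ ≈ 0.16 in/h

Only the 3 blocks with intensity above φ contribute runoff: 0.3, 0.4, 0.5 in/h.
Σ(I−φ)·Δt = d  ⇒  (0.3+0.4+0.5 − 3φ)·2 = 1.44
φ = (1.200 − 1.44/2) / 3 = 0.16 in/h.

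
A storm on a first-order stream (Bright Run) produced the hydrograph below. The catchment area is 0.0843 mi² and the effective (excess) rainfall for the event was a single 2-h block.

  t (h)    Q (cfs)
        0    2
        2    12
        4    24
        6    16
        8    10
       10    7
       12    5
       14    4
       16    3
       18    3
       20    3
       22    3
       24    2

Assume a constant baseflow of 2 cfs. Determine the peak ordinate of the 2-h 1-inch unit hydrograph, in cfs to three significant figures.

U_p ≈ 8.80 cfs

Direct runoff: 0.0, 10.0, 22.0, 14.0, 8.0, 5.0, 3.0, 2.0, 1.0, 1.0, 1.0, 1.0, 0.0 cfs; ΣQ_DR = 68.00 cfs, peak = 22.0 cfs.
Runoff depth d = ΣQ_DR·Δt / A = 68.00 × 7200 / (0.0843 mi²) = 2.500 in.
The 1-inch UH is the DRH scaled by (1 in)/d, so U_p = 22.0 × 1/2.500 = 8.80 cfs.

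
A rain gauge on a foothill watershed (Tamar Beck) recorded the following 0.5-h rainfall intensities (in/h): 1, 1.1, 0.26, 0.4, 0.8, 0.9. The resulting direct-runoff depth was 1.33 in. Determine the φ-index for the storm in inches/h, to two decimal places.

φ ≈ 0.31 in/h

Only the 5 blocks with intensity above φ contribute runoff: 1, 1.1, 0.4, 0.8, 0.9 in/h.
Σ(I−φ)·Δt = d  ⇒  (1+1.1+0.4+0.8+0.9 − 5φ)·0.5 = 1.33
φ = (4.200 − 1.33/0.5) / 5 = 0.31 in/h.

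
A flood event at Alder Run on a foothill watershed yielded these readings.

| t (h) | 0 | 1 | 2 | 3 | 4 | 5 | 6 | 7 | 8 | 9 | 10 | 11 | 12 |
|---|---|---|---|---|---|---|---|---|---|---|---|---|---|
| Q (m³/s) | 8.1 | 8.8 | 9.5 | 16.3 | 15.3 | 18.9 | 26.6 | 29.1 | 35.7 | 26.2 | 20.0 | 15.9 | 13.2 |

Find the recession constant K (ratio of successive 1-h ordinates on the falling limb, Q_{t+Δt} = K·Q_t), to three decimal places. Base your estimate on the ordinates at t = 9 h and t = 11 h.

K ≈ 0.779

Using the recession-limb readings at t = 9 h and t = 11 h: Q falls from 26.2 to 15.9 m³/s over 2 intervals.
K = (Q₂/Q₁)^(1/2) = (15.9/26.2)^(1/2) = 0.779.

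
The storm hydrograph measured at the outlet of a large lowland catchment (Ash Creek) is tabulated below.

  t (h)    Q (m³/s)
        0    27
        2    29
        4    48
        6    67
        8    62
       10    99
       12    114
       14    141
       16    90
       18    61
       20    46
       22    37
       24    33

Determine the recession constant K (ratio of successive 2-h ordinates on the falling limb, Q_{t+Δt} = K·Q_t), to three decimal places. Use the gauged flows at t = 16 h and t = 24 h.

Using the recession-limb readings at t = 16 h and t = 24 h: Q falls from 90 to 33 m³/s over 4 intervals.
K = (Q₂/Q₁)^(1/4) = (33/90)^(1/4) = 0.778.

K ≈ 0.778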